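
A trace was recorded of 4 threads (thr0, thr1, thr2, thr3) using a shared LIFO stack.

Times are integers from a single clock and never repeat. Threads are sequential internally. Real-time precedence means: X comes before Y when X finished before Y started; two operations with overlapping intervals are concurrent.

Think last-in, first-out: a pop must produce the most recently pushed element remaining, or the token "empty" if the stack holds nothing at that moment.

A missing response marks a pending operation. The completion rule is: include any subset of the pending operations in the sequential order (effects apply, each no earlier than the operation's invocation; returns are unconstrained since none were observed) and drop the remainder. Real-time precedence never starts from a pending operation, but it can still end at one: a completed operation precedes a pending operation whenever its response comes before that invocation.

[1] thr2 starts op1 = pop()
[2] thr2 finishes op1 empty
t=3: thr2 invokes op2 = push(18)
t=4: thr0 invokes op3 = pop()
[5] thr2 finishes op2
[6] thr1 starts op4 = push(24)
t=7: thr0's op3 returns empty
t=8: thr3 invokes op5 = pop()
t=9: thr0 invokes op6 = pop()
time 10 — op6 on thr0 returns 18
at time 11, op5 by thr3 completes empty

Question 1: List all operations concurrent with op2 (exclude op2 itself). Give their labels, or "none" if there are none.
concurrent with op2 ([3,5]): every op whose interval crosses 3..5
op1 [1,2]: before
op3 [4,7]: concurrent
op4 [6,…): after
op5 [8,11]: after
op6 [9,10]: after

op3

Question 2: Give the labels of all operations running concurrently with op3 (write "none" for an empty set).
overlap test against op3 [4,7]: concurrent iff the interval meets 4..7
op1 [1,2]: before
op2 [3,5]: concurrent
op4 [6,…): concurrent
op5 [8,11]: after
op6 [9,10]: after

op2, op4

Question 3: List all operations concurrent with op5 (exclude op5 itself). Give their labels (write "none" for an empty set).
op5 runs from 8 to 11; window-overlapping ops are concurrent
op1 [1,2]: before
op2 [3,5]: before
op3 [4,7]: before
op4 [6,…): concurrent
op6 [9,10]: concurrent

op4, op6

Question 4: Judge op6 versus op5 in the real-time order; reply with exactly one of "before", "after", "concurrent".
op6 spans [9,10], op5 spans [8,11]
the intervals overlap in both directions

concurrent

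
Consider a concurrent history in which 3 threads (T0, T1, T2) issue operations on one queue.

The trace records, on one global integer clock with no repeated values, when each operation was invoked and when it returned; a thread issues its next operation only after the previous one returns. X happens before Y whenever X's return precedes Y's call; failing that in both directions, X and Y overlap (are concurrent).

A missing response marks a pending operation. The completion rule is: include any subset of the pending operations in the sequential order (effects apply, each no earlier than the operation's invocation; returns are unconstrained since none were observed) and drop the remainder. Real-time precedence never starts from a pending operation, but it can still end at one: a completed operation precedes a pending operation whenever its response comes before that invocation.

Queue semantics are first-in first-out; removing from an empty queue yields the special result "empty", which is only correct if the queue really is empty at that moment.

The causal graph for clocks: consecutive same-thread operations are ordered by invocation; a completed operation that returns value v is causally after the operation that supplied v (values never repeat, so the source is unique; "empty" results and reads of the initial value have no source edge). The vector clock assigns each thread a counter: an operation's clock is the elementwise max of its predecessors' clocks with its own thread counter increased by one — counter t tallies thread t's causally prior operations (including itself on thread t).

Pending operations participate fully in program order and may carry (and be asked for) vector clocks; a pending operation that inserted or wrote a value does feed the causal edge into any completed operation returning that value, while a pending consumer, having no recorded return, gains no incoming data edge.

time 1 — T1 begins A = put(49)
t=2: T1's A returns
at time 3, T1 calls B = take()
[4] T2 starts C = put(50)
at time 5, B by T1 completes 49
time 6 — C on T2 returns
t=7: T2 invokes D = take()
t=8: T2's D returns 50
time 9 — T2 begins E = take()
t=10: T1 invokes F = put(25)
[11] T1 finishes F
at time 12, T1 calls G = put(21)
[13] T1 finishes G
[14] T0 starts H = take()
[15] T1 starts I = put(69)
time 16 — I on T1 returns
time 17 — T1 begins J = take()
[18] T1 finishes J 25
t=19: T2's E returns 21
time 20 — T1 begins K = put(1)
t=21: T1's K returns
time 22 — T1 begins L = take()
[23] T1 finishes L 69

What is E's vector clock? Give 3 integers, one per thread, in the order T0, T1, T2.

VC(C, invoked at 4): no causal predecessors; +1 on T2 → (0, 0, 1)
VC(A, invoked at 1): no causal predecessors; +1 on T1 → (0, 1, 0)
VC(H, invoked at 14): no causal predecessors; +1 on T0 → (1, 0, 0)
merge at D (invoked 7): VC(C)=(0, 0, 1), own-thread bump on T2 → (0, 0, 2)
merge at B (invoked 3): VC(A)=(0, 1, 0), own-thread bump on T1 → (0, 2, 0)
merge at F (invoked 10): VC(B)=(0, 2, 0), own-thread bump on T1 → (0, 3, 0)
merge at G (invoked 12): VC(F)=(0, 3, 0), own-thread bump on T1 → (0, 4, 0)
merge at I (invoked 15): VC(G)=(0, 4, 0), own-thread bump on T1 → (0, 5, 0)
merge at J (invoked 17): VC(F)=(0, 3, 0), VC(I)=(0, 5, 0), own-thread bump on T1 → (0, 6, 0)
merge at E (invoked 9): VC(D)=(0, 0, 2), VC(G)=(0, 4, 0), own-thread bump on T2 → (0, 4, 3)
merge at K (invoked 20): VC(J)=(0, 6, 0), own-thread bump on T1 → (0, 7, 0)
merge at L (invoked 22): VC(I)=(0, 5, 0), VC(K)=(0, 7, 0), own-thread bump on T1 → (0, 8, 0)
target: VC(E) = (0, 4, 3)

(0, 4, 3)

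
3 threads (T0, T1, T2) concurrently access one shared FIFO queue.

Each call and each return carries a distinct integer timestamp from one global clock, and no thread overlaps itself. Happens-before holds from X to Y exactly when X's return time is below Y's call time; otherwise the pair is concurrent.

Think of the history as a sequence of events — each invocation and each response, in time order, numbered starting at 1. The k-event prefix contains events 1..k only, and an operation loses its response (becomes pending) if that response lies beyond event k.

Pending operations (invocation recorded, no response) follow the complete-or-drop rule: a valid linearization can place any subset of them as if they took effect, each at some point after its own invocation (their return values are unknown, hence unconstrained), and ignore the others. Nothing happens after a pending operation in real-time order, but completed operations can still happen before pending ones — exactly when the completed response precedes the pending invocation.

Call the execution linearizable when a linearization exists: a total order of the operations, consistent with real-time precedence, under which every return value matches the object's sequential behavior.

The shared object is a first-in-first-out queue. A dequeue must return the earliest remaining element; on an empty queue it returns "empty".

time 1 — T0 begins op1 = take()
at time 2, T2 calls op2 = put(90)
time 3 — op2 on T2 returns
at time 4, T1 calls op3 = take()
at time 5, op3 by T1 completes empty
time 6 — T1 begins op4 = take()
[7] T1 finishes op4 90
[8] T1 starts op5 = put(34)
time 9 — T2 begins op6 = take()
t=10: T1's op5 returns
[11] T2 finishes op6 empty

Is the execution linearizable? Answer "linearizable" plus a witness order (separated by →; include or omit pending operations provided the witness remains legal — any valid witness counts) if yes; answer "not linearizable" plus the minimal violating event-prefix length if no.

not linearizable — minimal violating prefix: 7 events

cut after 6 events: linearizable; cut after 7 events (op4 responds, time 7): not linearizable
exactly one order of the 3 completed ops respects real time; the FIFO queue replay fails
no escape via the 1 pending operation (op1): every completion choice fails
take op2, op3, op4 (pending dropped): step 2 already fails, because op3 take() → empty cannot occur there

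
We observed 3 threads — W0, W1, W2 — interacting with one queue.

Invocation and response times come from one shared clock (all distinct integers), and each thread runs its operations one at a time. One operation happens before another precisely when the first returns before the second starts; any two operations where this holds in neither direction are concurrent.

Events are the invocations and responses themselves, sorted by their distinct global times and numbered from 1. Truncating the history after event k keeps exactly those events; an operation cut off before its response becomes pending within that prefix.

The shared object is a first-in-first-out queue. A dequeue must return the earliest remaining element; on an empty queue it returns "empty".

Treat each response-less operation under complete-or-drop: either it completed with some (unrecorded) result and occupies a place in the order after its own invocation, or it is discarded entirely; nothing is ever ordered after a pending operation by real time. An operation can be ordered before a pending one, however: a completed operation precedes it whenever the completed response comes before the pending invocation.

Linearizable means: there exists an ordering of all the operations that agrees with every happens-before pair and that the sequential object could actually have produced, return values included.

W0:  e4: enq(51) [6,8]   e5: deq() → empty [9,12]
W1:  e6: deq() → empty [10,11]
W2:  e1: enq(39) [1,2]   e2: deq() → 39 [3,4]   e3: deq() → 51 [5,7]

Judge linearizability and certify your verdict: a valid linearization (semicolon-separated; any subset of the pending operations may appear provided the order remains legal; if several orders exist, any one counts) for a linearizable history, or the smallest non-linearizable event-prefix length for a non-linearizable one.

linearizable — witness: e1; e2; e4; e3; e5; e6

1. e1 enq(39), leaving queue <39>
2. e2 deq() → 39, leaving queue <>
3. e4 enq(51), leaving queue <51>
4. e3 deq() → 51, leaving queue <>
5. e5 deq() → empty, leaving queue <>
6. e6 deq() → empty, leaving queue <>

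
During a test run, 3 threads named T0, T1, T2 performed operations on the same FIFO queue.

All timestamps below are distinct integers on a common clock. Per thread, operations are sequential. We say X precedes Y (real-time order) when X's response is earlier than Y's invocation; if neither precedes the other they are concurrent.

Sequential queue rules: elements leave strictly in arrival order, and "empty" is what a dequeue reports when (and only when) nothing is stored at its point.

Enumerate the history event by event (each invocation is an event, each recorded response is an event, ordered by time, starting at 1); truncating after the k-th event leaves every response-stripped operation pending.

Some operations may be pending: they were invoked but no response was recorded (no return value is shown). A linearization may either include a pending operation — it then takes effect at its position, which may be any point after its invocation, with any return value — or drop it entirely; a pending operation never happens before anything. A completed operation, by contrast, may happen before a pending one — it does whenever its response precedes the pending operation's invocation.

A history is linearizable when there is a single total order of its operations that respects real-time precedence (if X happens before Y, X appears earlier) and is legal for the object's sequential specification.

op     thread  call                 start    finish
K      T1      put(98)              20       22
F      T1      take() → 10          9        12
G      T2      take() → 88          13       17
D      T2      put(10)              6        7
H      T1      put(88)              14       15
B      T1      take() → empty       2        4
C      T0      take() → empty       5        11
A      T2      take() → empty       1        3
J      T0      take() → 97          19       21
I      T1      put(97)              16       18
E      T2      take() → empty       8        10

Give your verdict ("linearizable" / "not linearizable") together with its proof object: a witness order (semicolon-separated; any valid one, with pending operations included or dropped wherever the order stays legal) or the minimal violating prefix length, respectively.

after step 1 (A take() → empty): queue <>
after step 2 (B take() → empty): queue <>
after step 3 (C take() → empty): queue <>
after step 4 (D put(10)): queue <10>
after step 5 (F take() → 10): queue <>
after step 6 (E take() → empty): queue <>
after step 7 (H put(88)): queue <88>
after step 8 (G take() → 88): queue <>
after step 9 (I put(97)): queue <97>
after step 10 (J take() → 97): queue <>
after step 11 (K put(98)): queue <98>

linearizable — witness: A; B; C; D; F; E; H; G; I; J; K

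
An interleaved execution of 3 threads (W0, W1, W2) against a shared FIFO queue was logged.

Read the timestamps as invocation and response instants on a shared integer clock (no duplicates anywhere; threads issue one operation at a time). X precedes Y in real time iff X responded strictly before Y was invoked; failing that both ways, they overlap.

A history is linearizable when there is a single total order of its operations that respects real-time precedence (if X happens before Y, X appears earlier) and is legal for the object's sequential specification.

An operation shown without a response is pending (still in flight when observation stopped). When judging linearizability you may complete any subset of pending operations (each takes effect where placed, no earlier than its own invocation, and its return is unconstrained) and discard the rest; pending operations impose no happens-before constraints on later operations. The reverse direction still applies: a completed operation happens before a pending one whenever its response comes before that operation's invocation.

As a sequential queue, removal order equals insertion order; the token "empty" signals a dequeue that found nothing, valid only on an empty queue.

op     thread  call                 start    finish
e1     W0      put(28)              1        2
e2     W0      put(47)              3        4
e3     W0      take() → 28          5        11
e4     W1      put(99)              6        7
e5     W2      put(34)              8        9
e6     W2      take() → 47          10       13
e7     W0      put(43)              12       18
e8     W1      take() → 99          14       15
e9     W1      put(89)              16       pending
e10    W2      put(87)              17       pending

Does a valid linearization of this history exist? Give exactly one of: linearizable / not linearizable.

linearizable

one valid linearization: e1, e2, e3, e4, e5, e6, e7, e8
step 1: e1 put(28) — queue <28>
step 2: e2 put(47) — queue <28,47>
step 3: e3 take() → 28 — queue <47>
step 4: e4 put(99) — queue <47,99>
step 5: e5 put(34) — queue <47,99,34>
step 6: e6 take() → 47 — queue <99,34>
step 7: e7 put(43) — queue <99,34,43>
step 8: e8 take() → 99 — queue <34,43>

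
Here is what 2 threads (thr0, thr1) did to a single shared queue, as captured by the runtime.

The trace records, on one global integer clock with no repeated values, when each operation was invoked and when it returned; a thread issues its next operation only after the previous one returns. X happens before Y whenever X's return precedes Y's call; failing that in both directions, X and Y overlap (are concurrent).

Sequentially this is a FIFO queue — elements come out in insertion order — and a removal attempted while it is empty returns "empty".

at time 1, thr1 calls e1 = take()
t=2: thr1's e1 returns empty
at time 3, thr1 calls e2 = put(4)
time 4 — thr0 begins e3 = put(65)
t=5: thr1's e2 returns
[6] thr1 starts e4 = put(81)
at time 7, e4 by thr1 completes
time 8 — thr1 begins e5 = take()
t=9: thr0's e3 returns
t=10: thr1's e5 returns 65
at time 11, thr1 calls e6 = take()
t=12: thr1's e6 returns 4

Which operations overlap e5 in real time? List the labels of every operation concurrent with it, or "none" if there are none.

e5 spans [8,10]: anything still running between times 8 and 10 counts as concurrent
e1 [1,2]: before
e2 [3,5]: before
e3 [4,9]: concurrent
e4 [6,7]: before
e6 [11,12]: after

e3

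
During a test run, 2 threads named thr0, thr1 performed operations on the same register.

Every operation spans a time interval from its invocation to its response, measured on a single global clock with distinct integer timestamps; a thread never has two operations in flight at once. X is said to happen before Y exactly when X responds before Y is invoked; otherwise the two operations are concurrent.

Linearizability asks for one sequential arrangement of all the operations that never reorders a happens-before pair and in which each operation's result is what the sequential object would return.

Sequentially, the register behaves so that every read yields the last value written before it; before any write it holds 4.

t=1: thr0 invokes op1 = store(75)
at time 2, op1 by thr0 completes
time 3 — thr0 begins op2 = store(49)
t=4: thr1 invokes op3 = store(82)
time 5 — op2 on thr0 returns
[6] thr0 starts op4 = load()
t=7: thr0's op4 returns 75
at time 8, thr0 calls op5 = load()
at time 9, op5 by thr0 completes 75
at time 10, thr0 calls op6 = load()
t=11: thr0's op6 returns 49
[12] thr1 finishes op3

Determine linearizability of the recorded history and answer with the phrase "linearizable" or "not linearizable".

already the first 7 events (up to op4's response at time 7) admit no linearization; the first 6 still do
exhaustive check: the 3 completed register ops admit one real-time order; illegal
completion choices over the 1 pending operation (op3) were checked; none helps
sample order op1, op2, op4 (pending dropped) stalls at step 3 — op4 load() → 75 has no legal effect

not linearizable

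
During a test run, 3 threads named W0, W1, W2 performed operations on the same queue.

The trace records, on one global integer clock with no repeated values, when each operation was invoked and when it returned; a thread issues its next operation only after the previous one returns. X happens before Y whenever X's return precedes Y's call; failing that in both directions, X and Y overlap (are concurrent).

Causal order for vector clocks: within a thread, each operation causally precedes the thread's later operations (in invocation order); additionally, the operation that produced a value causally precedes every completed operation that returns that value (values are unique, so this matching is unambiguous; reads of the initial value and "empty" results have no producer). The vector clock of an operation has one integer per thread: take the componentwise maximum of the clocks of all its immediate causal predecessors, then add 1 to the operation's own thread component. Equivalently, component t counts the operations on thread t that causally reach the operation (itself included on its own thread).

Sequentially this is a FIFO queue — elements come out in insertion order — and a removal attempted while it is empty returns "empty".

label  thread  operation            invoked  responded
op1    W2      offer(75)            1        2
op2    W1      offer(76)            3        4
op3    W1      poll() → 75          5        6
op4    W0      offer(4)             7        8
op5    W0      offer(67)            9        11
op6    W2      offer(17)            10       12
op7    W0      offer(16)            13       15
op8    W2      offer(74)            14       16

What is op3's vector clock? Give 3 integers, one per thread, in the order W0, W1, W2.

(0, 2, 1)

no predecessors for op1 (invoked 1): W2 increments from zero → (0, 0, 1)
no predecessors for op2 (invoked 3): W1 increments from zero → (0, 1, 0)
no predecessors for op4 (invoked 7): W0 increments from zero → (1, 0, 0)
VC(op6, invoked at 10): max of VC(op1)=(0, 0, 1), then +1 on thread W2 → (0, 0, 2)
VC(op5, invoked at 9): max of VC(op4)=(1, 0, 0), then +1 on thread W0 → (2, 0, 0)
VC(op8, invoked at 14): max of VC(op6)=(0, 0, 2), then +1 on thread W2 → (0, 0, 3)
VC(op3, invoked at 5): max of VC(op1)=(0, 0, 1), VC(op2)=(0, 1, 0), then +1 on thread W1 → (0, 2, 1)
VC(op7, invoked at 13): max of VC(op5)=(2, 0, 0), then +1 on thread W0 → (3, 0, 0)
target: VC(op3) = (0, 2, 1)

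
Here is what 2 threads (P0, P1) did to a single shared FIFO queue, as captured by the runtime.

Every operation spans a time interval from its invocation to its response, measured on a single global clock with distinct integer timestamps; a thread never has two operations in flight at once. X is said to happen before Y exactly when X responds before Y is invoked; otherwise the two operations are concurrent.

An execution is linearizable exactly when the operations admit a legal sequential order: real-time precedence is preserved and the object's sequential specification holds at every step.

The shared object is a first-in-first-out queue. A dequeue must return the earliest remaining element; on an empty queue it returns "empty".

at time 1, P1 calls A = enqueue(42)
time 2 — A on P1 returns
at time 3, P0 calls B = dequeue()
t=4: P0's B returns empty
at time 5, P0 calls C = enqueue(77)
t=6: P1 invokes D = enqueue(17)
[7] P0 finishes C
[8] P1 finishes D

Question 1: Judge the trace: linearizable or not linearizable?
cut after 3 events: linearizable; cut after 4 events (B responds, time 4): not linearizable
exactly one order of the 2 completed ops respects real time; the FIFO queue replay fails
sample order A, B stalls at step 2 — B dequeue() → empty has no legal effect

not linearizable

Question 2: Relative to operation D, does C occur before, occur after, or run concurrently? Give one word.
C spans [5,7], D spans [6,8]
the intervals overlap in both directions

concurrent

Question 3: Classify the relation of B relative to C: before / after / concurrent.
B spans [3,4], C spans [5,7]
resp(B)=4 < inv(C)=5

before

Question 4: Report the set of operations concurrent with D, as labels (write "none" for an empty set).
D spans [6,8]: anything still running between times 6 and 8 counts as concurrent
A [1,2]: before
B [3,4]: before
C [5,7]: concurrent

C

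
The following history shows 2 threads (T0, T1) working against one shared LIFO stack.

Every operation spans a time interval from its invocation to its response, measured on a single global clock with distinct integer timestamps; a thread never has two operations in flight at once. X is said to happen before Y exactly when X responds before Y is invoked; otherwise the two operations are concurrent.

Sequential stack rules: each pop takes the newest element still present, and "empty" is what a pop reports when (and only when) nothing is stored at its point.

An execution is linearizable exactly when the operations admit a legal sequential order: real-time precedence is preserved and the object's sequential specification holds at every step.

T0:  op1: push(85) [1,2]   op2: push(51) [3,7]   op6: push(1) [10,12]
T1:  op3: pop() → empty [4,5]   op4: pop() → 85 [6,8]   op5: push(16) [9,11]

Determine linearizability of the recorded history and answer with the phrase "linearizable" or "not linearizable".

not linearizable

events 1..4 are fine; event 5 — the response of op3 at time 5 — makes the prefix non-linearizable
the sole real-time-consistent order of 2 completed operations fails the LIFO stack replay
no escape via the 1 pending operation (op2): every completion choice fails
take op1, op3 (pending dropped): step 2 already fails, because op3 pop() → empty cannot occur there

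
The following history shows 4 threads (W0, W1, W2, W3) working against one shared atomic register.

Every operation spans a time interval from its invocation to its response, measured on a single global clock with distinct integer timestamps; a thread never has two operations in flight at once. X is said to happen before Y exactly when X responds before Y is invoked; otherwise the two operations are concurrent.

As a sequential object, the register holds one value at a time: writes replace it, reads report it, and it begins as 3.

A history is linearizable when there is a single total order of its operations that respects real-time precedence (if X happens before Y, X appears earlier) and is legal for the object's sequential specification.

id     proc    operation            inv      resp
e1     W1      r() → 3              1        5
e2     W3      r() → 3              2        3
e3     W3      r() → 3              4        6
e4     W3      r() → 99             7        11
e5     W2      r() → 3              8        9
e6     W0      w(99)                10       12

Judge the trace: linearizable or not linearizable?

witness order: e1, e2, e3, e5, e6, e4
after step 1 (e1 r() → 3): value 3
after step 2 (e2 r() → 3): value 3
after step 3 (e3 r() → 3): value 3
after step 4 (e5 r() → 3): value 3
after step 5 (e6 w(99)): value 99
after step 6 (e4 r() → 99): value 99

linearizable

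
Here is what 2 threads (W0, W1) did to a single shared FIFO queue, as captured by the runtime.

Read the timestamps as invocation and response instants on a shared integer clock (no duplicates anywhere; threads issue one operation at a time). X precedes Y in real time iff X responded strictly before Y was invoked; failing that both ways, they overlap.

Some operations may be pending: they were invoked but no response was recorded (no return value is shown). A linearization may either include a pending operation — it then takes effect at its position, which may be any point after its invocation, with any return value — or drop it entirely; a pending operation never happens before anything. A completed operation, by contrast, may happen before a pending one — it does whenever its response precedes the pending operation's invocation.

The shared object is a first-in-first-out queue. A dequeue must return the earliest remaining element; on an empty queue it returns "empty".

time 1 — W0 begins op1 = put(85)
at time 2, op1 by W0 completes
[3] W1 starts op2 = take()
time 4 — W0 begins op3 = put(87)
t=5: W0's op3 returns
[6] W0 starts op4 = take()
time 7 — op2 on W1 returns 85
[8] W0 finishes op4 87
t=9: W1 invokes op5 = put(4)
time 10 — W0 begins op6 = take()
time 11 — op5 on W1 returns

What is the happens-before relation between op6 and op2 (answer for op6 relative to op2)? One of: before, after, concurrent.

op6 spans [10,…), op2 spans [3,7]
resp(op2)=7 < inv(op6)=10

after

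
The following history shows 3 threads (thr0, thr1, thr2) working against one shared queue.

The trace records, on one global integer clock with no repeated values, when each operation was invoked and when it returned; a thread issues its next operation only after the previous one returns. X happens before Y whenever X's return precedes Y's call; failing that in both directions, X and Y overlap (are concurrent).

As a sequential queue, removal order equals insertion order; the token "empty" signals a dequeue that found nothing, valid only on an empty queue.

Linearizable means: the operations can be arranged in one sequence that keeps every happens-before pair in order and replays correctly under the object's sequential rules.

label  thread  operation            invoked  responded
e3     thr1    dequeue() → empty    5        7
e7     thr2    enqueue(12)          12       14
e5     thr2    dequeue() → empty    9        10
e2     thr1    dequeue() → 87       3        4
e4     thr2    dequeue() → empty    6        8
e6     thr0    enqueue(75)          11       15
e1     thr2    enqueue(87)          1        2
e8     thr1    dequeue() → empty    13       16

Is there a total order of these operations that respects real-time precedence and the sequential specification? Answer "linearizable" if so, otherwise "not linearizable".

linearizable

witness order: e1, e2, e3, e4, e5, e8, e6, e7
after step 1 (e1 enqueue(87)): queue <87>
after step 2 (e2 dequeue() → 87): queue <>
after step 3 (e3 dequeue() → empty): queue <>
after step 4 (e4 dequeue() → empty): queue <>
after step 5 (e5 dequeue() → empty): queue <>
after step 6 (e8 dequeue() → empty): queue <>
after step 7 (e6 enqueue(75)): queue <75>
after step 8 (e7 enqueue(12)): queue <75,12>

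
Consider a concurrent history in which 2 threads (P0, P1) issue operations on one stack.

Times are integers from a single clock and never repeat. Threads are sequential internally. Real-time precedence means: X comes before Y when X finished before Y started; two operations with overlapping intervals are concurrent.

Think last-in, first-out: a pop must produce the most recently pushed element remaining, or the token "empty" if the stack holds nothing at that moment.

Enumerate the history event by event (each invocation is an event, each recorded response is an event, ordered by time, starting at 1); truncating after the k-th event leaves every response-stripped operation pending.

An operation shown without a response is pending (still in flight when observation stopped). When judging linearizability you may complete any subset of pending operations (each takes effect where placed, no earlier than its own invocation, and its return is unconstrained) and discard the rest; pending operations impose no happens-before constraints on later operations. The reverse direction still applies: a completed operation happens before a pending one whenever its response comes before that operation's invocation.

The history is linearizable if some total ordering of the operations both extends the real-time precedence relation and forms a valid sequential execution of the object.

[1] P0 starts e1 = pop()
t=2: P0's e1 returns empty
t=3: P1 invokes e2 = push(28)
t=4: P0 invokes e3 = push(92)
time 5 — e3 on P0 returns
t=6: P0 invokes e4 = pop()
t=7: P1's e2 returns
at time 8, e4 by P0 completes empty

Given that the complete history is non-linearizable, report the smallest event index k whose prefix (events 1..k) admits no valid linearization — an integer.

8

events 1..7 are linearizable, e.g. via e1, e2, e3:
after step 1 (e1 pop() → empty): stack <>
after step 2 (e2 push(28)): stack <28>
after step 3 (e3 push(92)): stack <28,92>
at event 8 (e4's time-8 response) nothing linearizes any more
e.g. e1, e2, e3, e4: illegal at step 4, since e4 pop() → empty cannot apply there
e.g. e1, e3, e2, e4: illegal at step 4, since e4 pop() → empty cannot apply there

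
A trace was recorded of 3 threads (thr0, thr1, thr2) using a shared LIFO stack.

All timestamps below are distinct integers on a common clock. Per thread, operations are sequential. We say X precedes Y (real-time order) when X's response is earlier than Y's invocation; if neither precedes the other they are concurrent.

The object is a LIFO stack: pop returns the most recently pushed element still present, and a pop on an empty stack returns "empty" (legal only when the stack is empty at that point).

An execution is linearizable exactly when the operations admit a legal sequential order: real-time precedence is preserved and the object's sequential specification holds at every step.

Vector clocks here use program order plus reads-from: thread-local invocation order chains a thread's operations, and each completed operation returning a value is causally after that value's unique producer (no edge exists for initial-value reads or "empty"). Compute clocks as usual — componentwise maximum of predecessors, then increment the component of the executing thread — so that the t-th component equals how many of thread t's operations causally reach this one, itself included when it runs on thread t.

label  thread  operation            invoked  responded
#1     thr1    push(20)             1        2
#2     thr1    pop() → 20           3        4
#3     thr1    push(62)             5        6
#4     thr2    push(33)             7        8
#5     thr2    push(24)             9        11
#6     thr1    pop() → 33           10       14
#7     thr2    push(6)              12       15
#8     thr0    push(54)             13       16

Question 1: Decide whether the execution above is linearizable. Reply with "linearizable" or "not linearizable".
linearizable

a witness: #1, #2, #3, #4, #6, #5, #7, #8
after step 1 (#1 push(20)): stack <20>
after step 2 (#2 pop() → 20): stack <>
after step 3 (#3 push(62)): stack <62>
after step 4 (#4 push(33)): stack <62,33>
after step 5 (#6 pop() → 33): stack <62>
after step 6 (#5 push(24)): stack <62,24>
after step 7 (#7 push(6)): stack <62,24,6>
after step 8 (#8 push(54)): stack <62,24,6,54>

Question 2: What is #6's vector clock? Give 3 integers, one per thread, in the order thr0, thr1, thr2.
(0, 4, 1)

#4 (invocation 7): nothing precedes it; thr2's component alone gives (0, 0, 1)
#1 (invocation 1): nothing precedes it; thr1's component alone gives (0, 1, 0)
#8 (invocation 13): nothing precedes it; thr0's component alone gives (1, 0, 0)
merge at #5 (invoked 9): VC(#4)=(0, 0, 1), own-thread bump on thr2 → (0, 0, 2)
merge at #2 (invoked 3): VC(#1)=(0, 1, 0), own-thread bump on thr1 → (0, 2, 0)
merge at #7 (invoked 12): VC(#5)=(0, 0, 2), own-thread bump on thr2 → (0, 0, 3)
merge at #3 (invoked 5): VC(#2)=(0, 2, 0), own-thread bump on thr1 → (0, 3, 0)
merge at #6 (invoked 10): VC(#3)=(0, 3, 0), VC(#4)=(0, 0, 1), own-thread bump on thr1 → (0, 4, 1)
target: VC(#6) = (0, 4, 1)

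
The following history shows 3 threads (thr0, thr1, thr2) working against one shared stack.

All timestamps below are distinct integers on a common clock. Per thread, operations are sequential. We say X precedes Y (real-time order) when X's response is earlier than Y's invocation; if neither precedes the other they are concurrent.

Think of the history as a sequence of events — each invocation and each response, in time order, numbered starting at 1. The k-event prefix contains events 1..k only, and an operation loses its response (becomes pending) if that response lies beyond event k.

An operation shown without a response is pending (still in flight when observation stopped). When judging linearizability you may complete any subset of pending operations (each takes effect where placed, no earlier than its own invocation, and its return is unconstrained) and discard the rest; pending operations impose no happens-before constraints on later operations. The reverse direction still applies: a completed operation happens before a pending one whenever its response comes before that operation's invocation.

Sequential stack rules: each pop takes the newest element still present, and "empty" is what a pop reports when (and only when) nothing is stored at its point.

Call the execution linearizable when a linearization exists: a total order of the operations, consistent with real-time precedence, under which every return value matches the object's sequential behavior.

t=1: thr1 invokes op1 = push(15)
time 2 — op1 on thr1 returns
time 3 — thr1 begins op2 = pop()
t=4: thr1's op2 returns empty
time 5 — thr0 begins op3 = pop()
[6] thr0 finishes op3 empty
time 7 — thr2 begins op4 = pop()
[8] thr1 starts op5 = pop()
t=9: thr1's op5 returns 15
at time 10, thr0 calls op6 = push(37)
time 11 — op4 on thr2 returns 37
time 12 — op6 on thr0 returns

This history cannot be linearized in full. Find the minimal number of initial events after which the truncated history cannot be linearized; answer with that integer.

events 1..3 are linearizable; a witness order is op1:
after step 1 (op1 push(15)): stack <15>
include event 4 — op2 responding at 4 — and every candidate order breaks
sample order op1, op2 stalls at step 2 — op2 pop() → empty has no legal effect

4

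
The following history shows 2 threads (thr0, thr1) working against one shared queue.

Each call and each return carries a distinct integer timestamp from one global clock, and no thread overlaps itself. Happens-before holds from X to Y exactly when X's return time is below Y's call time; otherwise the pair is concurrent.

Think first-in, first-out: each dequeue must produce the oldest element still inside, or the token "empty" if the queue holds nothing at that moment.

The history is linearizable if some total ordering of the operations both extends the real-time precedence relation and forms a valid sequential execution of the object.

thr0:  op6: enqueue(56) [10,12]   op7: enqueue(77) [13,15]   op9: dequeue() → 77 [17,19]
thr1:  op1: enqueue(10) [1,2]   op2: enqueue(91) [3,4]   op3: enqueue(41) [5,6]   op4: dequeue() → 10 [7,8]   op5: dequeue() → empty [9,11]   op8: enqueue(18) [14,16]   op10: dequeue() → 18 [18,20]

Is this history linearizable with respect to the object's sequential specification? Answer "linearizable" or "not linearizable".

not linearizable

already the first 11 events (up to op5's response at time 11) admit no linearization; the first 10 still do
a single order respects real time; the 5 completed queue operations fail replay along it
every completion of the 1 pending operation (op6) was checked; none linearizes
for example op1, op2, op3, op4, op5 (pending dropped) fails at step 5: op5 dequeue() → empty is not legal there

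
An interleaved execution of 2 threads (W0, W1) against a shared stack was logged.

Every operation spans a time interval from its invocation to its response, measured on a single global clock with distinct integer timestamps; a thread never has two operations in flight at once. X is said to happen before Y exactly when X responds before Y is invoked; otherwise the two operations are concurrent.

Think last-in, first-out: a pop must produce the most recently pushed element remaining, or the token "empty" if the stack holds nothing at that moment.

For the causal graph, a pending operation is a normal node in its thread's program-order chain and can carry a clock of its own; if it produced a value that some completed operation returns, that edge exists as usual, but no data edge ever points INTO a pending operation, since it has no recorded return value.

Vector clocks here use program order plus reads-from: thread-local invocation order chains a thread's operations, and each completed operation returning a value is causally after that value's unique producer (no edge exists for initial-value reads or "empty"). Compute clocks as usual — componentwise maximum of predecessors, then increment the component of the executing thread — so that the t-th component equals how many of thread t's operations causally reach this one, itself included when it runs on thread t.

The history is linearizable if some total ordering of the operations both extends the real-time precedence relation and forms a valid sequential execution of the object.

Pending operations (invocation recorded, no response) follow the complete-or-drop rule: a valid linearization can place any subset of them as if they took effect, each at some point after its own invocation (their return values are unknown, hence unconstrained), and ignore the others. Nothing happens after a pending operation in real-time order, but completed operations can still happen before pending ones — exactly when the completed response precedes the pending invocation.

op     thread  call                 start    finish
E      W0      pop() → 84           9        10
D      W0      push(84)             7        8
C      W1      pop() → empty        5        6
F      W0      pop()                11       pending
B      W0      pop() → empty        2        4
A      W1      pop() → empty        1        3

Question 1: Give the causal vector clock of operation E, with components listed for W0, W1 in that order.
(3, 0)

A (invocation 1): nothing precedes it; W1's component alone gives (0, 1)
B (invocation 2): nothing precedes it; W0's component alone gives (1, 0)
invoked at 5, C merges VC(A)=(0, 1) and bumps W1's slot → (0, 2)
invoked at 7, D merges VC(B)=(1, 0) and bumps W0's slot → (2, 0)
invoked at 9, E merges VC(D)=(2, 0) and bumps W0's slot → (3, 0)
invoked at 11, F merges VC(E)=(3, 0) and bumps W0's slot → (4, 0)
target: VC(E) = (3, 0)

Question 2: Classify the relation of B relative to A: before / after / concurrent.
concurrent

B spans [2,4], A spans [1,3]
the intervals overlap in both directions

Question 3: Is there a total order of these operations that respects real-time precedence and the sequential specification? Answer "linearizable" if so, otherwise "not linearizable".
linearizable

a witness: A, B, C, D, E
1. A pop() → empty, leaving stack <>
2. B pop() → empty, leaving stack <>
3. C pop() → empty, leaving stack <>
4. D push(84), leaving stack <84>
5. E pop() → 84, leaving stack <>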